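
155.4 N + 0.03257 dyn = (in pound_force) 34.94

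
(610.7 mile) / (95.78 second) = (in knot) 1.995e+04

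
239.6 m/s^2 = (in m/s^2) 239.6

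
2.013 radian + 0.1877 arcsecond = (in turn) 0.3204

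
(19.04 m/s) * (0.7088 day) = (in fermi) 1.166e+21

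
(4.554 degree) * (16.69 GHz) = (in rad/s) 1.327e+09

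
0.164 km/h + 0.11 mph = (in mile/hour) 0.2119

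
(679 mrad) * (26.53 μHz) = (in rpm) 0.000172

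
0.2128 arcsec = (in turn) 1.642e-07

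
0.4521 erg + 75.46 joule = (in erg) 7.546e+08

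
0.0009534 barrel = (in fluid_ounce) 5.125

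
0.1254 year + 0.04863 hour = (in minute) 6.591e+04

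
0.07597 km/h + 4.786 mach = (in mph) 3645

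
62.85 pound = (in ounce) 1006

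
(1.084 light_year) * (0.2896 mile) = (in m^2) 4.78e+18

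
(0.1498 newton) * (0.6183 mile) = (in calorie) 35.63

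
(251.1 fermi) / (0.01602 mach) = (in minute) 7.672e-16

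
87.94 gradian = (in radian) 1.381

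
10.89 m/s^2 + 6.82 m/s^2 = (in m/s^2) 17.71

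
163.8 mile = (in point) 7.472e+08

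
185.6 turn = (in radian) 1166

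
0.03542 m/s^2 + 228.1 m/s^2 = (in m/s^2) 228.1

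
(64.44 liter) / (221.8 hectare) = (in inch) 1.144e-06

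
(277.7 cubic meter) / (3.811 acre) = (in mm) 18.01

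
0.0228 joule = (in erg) 2.28e+05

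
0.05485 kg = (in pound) 0.1209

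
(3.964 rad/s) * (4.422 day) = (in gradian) 9.642e+07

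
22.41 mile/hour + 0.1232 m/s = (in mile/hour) 22.69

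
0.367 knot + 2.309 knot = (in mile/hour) 3.079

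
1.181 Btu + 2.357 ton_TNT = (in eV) 6.155e+28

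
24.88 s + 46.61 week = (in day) 326.3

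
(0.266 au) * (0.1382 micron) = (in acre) 1.359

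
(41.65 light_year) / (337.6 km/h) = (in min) 7.003e+13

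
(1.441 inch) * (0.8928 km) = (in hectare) 0.003268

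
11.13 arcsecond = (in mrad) 0.05396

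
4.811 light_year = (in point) 1.29e+20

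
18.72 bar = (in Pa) 1.872e+06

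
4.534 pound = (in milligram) 2.057e+06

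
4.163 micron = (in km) 4.163e-09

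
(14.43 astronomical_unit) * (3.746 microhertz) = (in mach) 2.375e+04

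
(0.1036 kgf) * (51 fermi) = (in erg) 5.181e-07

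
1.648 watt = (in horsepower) 0.00221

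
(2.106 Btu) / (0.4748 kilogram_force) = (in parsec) 1.547e-14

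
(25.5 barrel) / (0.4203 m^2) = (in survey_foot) 31.65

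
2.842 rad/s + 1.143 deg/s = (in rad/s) 2.862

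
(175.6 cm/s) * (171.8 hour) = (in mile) 674.8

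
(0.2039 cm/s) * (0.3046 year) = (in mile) 12.17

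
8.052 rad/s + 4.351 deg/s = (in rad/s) 8.128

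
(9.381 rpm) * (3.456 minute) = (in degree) 1.167e+04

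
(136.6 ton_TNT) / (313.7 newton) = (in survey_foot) 5.977e+09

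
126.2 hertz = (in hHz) 1.262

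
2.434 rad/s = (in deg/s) 139.5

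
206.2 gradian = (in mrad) 3239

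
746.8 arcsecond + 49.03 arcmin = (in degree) 1.025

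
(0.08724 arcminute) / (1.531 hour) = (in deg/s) 2.638e-07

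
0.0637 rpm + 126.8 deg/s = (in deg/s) 127.2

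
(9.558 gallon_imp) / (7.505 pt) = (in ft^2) 176.7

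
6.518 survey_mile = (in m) 1.049e+04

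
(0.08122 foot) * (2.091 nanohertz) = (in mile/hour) 1.158e-10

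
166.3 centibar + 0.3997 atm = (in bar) 2.068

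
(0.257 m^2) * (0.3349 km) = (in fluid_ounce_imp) 3.029e+06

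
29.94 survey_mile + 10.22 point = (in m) 4.818e+04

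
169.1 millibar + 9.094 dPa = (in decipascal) 1.691e+05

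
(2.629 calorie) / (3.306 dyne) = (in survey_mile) 206.7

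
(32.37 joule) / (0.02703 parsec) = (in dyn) 3.881e-09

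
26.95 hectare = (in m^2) 2.695e+05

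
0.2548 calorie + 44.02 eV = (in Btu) 0.00101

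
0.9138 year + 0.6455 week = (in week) 48.29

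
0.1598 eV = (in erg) 2.56e-13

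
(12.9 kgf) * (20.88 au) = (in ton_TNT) 9.444e+04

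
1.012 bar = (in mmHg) 759.1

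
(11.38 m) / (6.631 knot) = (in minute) 0.0556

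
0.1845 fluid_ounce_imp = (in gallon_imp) 0.001153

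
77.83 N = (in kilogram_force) 7.936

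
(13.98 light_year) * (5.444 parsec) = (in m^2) 2.222e+34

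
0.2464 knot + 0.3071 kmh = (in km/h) 0.7634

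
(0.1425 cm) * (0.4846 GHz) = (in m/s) 6.906e+05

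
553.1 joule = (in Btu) 0.5242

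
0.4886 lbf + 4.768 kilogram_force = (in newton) 48.93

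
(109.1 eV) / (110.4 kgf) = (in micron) 1.615e-14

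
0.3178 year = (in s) 1.002e+07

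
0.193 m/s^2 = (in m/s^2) 0.193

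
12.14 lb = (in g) 5507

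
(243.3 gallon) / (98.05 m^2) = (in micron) 9393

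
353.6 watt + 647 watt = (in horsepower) 1.342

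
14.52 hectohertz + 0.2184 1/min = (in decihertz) 1.452e+04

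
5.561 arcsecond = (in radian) 2.696e-05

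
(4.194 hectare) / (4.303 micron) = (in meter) 9.747e+09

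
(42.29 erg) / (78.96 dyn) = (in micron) 5356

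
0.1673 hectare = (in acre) 0.4134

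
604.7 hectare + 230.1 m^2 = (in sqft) 6.509e+07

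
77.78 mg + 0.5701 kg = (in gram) 570.2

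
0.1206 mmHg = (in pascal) 16.08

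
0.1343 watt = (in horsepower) 0.0001801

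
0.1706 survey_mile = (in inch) 1.081e+04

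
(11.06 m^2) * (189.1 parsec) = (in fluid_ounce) 2.182e+24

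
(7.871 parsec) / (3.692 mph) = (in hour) 4.088e+13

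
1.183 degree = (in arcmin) 70.98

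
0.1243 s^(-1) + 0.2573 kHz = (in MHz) 0.0002574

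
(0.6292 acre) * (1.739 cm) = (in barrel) 278.5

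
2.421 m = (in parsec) 7.846e-17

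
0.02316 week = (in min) 233.5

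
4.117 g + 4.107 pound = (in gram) 1867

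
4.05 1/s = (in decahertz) 0.405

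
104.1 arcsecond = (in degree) 0.02892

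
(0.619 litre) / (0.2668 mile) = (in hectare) 1.442e-10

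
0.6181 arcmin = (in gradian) 0.01145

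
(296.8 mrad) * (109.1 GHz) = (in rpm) 3.092e+11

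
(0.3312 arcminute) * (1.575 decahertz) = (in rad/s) 0.001517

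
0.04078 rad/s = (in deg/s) 2.337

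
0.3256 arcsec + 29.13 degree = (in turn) 0.08092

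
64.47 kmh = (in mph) 40.06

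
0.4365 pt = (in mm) 0.154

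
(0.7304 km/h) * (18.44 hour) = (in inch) 5.303e+05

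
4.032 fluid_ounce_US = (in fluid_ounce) 4.032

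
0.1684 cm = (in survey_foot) 0.005525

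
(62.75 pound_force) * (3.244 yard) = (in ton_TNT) 1.979e-07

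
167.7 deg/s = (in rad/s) 2.927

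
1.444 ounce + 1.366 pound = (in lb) 1.456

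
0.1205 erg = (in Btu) 1.142e-11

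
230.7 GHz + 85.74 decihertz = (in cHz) 2.307e+13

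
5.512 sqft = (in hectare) 5.121e-05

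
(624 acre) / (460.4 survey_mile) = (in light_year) 3.602e-16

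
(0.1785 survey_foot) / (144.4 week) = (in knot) 1.211e-09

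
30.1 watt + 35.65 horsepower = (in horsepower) 35.69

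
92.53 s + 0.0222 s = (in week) 0.000153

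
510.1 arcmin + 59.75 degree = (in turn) 0.1896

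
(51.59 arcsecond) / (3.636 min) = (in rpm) 1.095e-05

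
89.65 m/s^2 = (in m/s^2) 89.65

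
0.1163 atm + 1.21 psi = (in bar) 0.2013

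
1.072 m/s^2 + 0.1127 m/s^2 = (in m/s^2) 1.185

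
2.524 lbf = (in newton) 11.23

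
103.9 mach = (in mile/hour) 7.914e+04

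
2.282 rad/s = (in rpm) 21.79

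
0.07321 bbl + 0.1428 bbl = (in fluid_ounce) 1161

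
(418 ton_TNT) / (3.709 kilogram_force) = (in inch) 1.893e+12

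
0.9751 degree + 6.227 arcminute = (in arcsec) 3884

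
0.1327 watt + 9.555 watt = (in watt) 9.688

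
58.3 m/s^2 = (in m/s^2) 58.3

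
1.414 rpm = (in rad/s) 0.1481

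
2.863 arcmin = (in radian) 0.0008328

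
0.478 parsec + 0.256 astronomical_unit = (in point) 4.181e+19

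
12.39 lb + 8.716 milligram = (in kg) 5.62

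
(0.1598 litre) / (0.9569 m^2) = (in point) 0.4734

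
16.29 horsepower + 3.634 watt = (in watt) 1.215e+04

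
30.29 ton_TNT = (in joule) 1.267e+11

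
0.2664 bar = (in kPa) 26.64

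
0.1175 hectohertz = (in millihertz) 1.175e+04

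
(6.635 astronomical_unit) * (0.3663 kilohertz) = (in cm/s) 3.636e+16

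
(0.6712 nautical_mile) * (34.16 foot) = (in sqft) 1.393e+05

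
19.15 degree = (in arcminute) 1149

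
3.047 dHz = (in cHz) 30.47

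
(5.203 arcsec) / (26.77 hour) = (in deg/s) 1.5e-08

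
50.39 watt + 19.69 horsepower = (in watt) 1.473e+04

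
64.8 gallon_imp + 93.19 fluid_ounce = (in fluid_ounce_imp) 1.046e+04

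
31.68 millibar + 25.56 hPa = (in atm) 0.05649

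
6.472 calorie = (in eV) 1.69e+20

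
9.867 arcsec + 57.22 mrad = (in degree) 3.281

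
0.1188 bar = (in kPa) 11.88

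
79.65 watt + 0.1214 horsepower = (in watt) 170.2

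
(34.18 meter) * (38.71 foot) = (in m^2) 403.3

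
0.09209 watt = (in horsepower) 0.0001235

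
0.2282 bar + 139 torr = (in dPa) 4.135e+05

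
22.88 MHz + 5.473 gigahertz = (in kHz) 5.496e+06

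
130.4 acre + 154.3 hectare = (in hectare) 207.1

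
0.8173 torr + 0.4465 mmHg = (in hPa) 1.685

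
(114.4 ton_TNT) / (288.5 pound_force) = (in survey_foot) 1.224e+09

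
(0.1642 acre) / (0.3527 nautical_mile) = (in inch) 40.05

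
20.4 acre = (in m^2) 8.256e+04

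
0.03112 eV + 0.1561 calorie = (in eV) 4.076e+18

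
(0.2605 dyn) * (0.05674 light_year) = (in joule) 1.398e+09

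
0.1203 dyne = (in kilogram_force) 1.227e-07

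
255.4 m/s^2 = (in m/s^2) 255.4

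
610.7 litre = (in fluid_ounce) 2.065e+04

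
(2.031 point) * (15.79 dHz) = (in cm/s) 0.1131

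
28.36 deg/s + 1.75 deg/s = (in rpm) 5.018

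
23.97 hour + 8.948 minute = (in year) 0.002753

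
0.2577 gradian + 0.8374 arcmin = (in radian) 0.004292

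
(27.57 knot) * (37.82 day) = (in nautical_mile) 2.502e+04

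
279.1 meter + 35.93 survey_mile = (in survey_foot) 1.906e+05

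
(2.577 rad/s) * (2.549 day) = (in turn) 9.033e+04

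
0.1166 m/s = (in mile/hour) 0.2608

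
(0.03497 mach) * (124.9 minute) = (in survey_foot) 2.928e+05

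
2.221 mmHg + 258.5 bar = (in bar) 258.5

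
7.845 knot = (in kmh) 14.53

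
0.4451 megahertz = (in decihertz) 4.451e+06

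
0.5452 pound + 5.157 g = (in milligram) 2.525e+05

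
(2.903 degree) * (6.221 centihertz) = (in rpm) 0.0301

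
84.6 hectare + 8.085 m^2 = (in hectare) 84.6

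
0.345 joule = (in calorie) 0.08246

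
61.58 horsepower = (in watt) 4.592e+04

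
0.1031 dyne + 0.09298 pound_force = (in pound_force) 0.09298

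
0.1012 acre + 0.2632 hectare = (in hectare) 0.3042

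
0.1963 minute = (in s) 11.78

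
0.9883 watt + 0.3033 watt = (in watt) 1.292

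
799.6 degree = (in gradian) 888.4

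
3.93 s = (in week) 6.498e-06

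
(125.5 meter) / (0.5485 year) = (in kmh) 2.612e-05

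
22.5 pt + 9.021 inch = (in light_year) 2.506e-17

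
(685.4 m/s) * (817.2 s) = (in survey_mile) 348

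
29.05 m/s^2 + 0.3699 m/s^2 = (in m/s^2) 29.42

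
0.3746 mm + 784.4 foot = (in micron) 2.391e+08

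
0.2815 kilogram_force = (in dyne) 2.761e+05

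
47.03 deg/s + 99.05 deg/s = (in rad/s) 2.55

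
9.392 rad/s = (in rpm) 89.69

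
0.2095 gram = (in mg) 209.5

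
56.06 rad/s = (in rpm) 535.3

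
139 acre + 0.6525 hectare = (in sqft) 6.125e+06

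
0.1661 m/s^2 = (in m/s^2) 0.1661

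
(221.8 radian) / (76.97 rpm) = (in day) 0.0003185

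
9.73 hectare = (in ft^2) 1.047e+06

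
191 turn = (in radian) 1200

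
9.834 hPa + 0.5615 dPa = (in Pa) 983.5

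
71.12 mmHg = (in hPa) 94.82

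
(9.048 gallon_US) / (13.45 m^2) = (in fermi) 2.546e+12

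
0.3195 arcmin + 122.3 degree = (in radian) 2.135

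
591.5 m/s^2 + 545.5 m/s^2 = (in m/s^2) 1137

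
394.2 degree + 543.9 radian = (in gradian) 3.506e+04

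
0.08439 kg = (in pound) 0.186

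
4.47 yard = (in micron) 4.087e+06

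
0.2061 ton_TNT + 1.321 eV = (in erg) 8.623e+15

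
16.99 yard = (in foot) 50.97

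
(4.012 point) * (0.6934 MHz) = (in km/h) 3533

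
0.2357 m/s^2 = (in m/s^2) 0.2357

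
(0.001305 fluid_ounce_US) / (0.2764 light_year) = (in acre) 3.647e-27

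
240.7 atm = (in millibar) 2.439e+05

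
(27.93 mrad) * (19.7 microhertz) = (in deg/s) 3.153e-05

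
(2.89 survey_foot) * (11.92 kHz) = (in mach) 30.84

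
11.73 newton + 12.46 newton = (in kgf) 2.467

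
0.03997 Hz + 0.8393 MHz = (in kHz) 839.3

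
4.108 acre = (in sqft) 1.789e+05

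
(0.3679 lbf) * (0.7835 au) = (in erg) 1.918e+18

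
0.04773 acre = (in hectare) 0.01932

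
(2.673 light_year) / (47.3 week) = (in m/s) 8.84e+08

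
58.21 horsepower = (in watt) 4.341e+04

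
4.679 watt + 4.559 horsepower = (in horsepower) 4.565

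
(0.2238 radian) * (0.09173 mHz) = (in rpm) 0.000196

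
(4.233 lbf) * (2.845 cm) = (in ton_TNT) 1.28e-10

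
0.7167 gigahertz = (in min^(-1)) 4.3e+10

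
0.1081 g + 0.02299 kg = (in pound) 0.05092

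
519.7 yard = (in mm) 4.752e+05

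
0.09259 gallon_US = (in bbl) 0.002205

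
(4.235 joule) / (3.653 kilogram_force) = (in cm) 11.82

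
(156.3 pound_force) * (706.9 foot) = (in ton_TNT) 3.58e-05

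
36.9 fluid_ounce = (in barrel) 0.006864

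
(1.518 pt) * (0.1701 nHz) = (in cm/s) 9.109e-12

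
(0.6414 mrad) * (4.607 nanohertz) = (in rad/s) 2.955e-12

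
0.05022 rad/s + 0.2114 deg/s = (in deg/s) 3.089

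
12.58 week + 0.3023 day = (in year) 0.2421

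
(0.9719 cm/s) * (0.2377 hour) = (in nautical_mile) 0.004491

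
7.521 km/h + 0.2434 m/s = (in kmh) 8.397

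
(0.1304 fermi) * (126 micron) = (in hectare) 1.643e-24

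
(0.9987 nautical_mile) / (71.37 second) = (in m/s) 25.92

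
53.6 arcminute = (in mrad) 15.59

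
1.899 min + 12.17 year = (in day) 4442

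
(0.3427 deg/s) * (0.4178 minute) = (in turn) 0.02386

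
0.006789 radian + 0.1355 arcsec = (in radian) 0.00679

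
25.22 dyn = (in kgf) 2.572e-05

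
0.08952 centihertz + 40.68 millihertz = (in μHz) 4.158e+04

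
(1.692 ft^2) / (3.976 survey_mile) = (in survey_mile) 1.526e-08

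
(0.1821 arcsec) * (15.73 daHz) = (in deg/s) 0.007957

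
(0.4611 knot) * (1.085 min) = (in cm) 1544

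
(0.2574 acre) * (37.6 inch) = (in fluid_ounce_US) 3.364e+07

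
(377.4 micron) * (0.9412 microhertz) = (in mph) 7.946e-10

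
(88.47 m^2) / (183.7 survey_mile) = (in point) 0.8483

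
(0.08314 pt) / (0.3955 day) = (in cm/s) 8.583e-08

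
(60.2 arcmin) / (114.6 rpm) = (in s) 0.001459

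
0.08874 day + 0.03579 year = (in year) 0.03603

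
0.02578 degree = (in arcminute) 1.547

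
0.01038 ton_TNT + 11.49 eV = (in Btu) 4.116e+04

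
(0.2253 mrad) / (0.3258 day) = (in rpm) 7.643e-08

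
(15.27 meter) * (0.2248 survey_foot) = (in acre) 0.0002585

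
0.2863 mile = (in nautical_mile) 0.2488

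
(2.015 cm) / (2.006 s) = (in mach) 2.95e-05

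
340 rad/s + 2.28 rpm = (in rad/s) 340.2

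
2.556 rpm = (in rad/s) 0.2677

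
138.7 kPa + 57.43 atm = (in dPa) 5.958e+07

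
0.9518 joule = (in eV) 5.941e+18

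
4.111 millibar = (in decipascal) 4111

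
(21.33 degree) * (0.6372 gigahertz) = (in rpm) 2.265e+09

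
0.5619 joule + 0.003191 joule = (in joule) 0.5651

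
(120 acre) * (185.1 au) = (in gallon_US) 3.552e+21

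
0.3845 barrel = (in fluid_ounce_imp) 2151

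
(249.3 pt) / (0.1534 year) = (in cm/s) 1.818e-06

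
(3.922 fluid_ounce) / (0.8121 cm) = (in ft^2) 0.1537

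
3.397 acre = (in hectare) 1.375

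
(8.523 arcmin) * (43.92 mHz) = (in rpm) 0.00104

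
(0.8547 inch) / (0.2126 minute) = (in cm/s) 0.1702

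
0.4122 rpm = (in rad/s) 0.04317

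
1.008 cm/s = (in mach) 2.96e-05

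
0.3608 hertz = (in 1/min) 21.65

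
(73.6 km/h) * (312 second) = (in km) 6.379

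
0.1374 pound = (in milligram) 6.232e+04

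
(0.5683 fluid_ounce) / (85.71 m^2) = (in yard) 2.144e-07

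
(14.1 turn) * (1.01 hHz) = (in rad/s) 8948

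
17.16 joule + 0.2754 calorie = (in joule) 18.31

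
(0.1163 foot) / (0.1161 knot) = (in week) 9.813e-07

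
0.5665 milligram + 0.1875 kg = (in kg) 0.1875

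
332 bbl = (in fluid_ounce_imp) 1.858e+06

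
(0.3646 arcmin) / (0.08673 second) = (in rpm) 0.01168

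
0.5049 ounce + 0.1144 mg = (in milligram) 1.431e+04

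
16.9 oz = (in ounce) 16.9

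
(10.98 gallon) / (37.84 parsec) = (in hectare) 3.56e-24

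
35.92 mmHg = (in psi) 0.6946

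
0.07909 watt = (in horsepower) 0.0001061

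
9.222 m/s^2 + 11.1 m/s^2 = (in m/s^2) 20.32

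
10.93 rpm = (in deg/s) 65.58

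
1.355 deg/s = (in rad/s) 0.02365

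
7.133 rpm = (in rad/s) 0.747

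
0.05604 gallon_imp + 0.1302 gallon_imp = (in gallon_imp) 0.1862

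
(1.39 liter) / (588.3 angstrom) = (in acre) 5.838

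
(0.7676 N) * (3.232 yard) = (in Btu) 0.00215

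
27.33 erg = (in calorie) 6.532e-07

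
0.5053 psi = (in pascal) 3484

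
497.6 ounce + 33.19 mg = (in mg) 1.411e+07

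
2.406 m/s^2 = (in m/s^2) 2.406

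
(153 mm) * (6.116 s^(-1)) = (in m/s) 0.9357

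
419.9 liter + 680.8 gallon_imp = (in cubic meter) 3.515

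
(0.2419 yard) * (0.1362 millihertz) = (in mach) 8.848e-08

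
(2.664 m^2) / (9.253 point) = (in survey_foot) 2678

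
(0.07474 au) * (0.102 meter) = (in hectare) 1.14e+05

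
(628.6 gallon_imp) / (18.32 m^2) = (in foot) 0.5118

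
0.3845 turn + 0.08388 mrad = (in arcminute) 8305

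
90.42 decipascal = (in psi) 0.001311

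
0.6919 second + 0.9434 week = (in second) 5.706e+05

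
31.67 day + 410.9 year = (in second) 1.296e+10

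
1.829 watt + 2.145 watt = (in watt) 3.974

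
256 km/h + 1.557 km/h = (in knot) 139.1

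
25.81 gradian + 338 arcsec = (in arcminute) 1399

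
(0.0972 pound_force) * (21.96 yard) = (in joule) 8.682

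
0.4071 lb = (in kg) 0.1847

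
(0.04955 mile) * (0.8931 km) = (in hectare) 7.122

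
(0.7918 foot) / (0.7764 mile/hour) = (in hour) 0.0001932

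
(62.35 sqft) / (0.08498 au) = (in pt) 1.292e-06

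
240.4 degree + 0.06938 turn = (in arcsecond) 9.554e+05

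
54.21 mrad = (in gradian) 3.451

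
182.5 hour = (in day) 7.604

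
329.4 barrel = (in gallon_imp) 1.152e+04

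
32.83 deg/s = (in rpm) 5.472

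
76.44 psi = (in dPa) 5.27e+06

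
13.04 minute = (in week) 0.001294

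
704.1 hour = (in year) 0.08038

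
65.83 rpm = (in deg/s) 395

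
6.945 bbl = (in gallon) 291.7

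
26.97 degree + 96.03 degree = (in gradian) 136.7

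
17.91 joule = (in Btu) 0.01698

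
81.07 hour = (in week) 0.4826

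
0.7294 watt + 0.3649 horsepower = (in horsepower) 0.3659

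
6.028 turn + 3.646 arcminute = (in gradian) 2411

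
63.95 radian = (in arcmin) 2.198e+05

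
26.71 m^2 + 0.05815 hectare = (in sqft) 6547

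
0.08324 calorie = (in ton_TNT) 8.324e-11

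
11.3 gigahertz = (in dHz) 1.13e+11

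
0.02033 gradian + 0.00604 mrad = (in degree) 0.01864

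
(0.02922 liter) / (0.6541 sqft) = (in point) 1.363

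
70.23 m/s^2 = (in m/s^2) 70.23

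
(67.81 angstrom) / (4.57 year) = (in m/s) 4.705e-17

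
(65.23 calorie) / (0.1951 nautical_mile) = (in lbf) 0.1698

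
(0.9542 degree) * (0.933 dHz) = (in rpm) 0.01484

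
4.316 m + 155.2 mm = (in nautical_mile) 0.002414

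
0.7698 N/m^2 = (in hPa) 0.007698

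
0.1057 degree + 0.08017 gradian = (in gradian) 0.1976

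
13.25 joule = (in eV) 8.27e+19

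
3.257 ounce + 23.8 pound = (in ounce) 384.1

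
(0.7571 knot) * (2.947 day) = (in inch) 3.904e+06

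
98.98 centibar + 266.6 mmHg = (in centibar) 134.5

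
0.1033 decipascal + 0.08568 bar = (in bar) 0.08568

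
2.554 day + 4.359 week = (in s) 2.857e+06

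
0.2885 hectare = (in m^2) 2885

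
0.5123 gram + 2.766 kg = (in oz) 97.59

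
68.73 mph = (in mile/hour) 68.73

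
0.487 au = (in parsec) 2.361e-06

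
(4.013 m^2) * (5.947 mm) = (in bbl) 0.1501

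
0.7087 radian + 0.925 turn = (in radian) 6.521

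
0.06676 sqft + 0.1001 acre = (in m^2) 405.1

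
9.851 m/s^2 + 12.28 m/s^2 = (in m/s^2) 22.13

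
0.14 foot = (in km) 4.267e-05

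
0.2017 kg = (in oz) 7.115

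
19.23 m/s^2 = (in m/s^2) 19.23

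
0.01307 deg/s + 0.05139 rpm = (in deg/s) 0.3214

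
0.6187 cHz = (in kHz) 6.187e-06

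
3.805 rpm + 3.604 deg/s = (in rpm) 4.406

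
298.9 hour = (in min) 1.793e+04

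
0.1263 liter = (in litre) 0.1263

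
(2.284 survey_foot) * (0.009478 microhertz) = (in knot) 1.283e-08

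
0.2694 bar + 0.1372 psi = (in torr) 209.2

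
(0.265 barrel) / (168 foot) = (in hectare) 8.228e-08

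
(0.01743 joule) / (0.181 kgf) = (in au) 6.564e-14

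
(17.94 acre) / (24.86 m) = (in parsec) 9.464e-14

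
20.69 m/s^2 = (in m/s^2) 20.69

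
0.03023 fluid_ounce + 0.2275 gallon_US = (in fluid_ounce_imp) 30.34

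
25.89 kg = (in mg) 2.589e+07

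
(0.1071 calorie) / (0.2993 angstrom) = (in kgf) 1.527e+09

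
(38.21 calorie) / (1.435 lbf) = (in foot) 82.17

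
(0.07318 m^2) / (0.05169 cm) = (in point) 4.013e+05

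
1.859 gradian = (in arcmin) 100.4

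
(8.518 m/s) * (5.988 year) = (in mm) 1.609e+12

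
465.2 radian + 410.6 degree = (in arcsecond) 9.743e+07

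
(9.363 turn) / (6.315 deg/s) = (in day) 0.006178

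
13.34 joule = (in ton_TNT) 3.188e-09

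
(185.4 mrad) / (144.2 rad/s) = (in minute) 2.143e-05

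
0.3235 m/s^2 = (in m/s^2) 0.3235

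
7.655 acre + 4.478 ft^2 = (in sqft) 3.335e+05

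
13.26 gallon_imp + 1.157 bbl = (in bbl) 1.536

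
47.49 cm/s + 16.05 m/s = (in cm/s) 1652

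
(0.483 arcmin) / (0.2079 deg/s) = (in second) 0.03872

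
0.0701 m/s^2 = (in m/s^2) 0.0701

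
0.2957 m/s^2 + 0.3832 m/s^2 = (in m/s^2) 0.6789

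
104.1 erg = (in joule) 1.041e-05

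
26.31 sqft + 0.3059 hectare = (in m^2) 3061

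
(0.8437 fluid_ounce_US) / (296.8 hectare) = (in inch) 3.31e-10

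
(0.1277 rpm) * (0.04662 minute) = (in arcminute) 128.6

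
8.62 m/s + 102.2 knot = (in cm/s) 6120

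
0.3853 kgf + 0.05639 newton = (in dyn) 3.835e+05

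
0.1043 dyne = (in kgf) 1.064e-07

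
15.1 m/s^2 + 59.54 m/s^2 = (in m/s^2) 74.64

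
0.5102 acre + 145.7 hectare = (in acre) 360.5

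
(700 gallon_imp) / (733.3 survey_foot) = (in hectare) 1.424e-06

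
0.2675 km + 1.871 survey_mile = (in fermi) 3.279e+18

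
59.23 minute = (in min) 59.23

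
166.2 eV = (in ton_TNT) 6.364e-27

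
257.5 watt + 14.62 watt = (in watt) 272.1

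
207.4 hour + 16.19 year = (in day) 5918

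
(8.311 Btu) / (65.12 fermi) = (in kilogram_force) 1.373e+16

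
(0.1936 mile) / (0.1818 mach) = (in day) 5.825e-05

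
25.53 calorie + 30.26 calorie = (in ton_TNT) 5.579e-08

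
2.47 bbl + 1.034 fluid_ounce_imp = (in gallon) 103.7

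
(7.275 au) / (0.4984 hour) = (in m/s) 6.066e+08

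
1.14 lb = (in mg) 5.171e+05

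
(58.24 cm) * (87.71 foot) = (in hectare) 0.001557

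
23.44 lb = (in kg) 10.63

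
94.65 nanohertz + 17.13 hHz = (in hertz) 1713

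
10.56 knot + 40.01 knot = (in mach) 0.0764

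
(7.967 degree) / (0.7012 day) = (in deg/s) 0.0001315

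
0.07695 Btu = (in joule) 81.19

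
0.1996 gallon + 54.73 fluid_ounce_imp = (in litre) 2.311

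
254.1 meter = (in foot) 833.7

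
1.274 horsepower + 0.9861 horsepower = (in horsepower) 2.26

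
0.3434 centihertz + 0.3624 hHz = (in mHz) 3.624e+04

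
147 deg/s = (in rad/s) 2.566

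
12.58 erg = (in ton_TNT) 3.007e-16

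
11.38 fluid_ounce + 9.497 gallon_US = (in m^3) 0.03629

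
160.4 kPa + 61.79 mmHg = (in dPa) 1.686e+06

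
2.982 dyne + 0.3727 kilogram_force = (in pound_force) 0.8217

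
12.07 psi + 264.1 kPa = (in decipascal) 3.473e+06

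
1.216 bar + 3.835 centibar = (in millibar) 1254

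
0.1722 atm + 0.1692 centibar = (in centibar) 17.62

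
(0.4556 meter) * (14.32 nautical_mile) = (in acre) 2.986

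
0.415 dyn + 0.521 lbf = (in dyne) 2.318e+05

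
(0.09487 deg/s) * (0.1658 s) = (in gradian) 0.01748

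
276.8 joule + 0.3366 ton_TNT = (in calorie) 3.366e+08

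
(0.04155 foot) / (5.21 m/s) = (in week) 4.019e-09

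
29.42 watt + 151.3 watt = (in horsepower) 0.2423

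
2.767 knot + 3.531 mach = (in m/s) 1204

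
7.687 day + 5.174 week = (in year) 0.1203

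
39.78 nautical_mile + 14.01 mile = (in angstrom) 9.622e+14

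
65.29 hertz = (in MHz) 6.529e-05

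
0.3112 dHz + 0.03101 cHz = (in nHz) 3.143e+07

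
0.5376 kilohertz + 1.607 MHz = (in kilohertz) 1608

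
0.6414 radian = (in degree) 36.75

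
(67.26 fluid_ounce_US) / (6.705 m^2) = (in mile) 1.843e-07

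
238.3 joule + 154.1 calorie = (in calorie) 211.1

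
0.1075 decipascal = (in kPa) 1.075e-05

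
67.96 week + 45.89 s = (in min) 6.85e+05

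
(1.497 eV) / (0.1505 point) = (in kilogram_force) 4.607e-16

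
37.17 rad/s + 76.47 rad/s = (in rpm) 1085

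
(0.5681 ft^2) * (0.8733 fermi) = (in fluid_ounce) 1.559e-12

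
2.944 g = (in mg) 2944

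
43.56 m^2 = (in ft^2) 468.9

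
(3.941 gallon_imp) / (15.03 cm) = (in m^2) 0.1192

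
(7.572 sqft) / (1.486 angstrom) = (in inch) 1.864e+11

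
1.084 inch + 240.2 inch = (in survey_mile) 0.003808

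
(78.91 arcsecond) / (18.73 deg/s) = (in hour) 3.251e-07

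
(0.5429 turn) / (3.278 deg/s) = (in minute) 0.9937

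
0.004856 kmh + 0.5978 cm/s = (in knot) 0.01424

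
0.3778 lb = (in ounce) 6.045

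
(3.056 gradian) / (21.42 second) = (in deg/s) 0.1284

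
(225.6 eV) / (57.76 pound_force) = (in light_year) 1.487e-35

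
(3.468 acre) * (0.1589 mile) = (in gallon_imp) 7.895e+08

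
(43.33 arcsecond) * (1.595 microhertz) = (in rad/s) 3.351e-10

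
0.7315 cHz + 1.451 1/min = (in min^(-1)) 1.89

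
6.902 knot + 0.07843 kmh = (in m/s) 3.572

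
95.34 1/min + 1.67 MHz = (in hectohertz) 1.67e+04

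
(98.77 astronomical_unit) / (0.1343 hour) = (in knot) 5.941e+10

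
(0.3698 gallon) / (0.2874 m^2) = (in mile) 3.027e-06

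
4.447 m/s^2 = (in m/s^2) 4.447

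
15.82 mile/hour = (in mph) 15.82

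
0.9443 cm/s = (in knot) 0.01836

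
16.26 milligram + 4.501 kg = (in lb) 9.923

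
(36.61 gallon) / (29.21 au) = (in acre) 7.837e-18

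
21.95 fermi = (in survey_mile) 1.364e-17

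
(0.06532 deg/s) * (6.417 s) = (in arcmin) 25.15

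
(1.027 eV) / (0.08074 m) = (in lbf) 4.581e-19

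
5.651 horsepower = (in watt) 4214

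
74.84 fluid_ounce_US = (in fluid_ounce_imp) 77.9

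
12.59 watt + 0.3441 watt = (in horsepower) 0.01734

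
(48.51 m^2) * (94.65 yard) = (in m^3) 4198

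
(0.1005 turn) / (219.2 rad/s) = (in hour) 8.002e-07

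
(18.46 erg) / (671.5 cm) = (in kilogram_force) 2.803e-08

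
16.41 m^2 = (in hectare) 0.001641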